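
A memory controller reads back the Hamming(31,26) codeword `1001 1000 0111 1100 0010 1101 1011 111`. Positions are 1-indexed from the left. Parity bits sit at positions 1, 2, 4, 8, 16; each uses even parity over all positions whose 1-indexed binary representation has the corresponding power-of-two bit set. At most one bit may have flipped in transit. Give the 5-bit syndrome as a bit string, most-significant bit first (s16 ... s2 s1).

00100

s1: b1⊕b3⊕b5⊕b7⊕b9⊕b11⊕b13⊕b15⊕b17⊕b19⊕b21⊕b23⊕b25⊕b27⊕b29⊕b31 = 1⊕0⊕1⊕0⊕0⊕1⊕1⊕0⊕0⊕1⊕1⊕0⊕1⊕1⊕1⊕1 = 0
s2: b2⊕b3⊕b6⊕b7⊕b10⊕b11⊕b14⊕b15⊕b18⊕b19⊕b22⊕b23⊕b26⊕b27⊕b30⊕b31 = 0⊕0⊕0⊕0⊕1⊕1⊕1⊕0⊕0⊕1⊕1⊕0⊕0⊕1⊕1⊕1 = 0
s4: b4⊕b5⊕b6⊕b7⊕b12⊕b13⊕b14⊕b15⊕b20⊕b21⊕b22⊕b23⊕b28⊕b29⊕b30⊕b31 = 1⊕1⊕0⊕0⊕1⊕1⊕1⊕0⊕0⊕1⊕1⊕0⊕1⊕1⊕1⊕1 = 1
s8: b8⊕b9⊕b10⊕b11⊕b12⊕b13⊕b14⊕b15⊕b24⊕b25⊕b26⊕b27⊕b28⊕b29⊕b30⊕b31 = 0⊕0⊕1⊕1⊕1⊕1⊕1⊕0⊕1⊕1⊕0⊕1⊕1⊕1⊕1⊕1 = 0
s16: b16⊕b17⊕b18⊕b19⊕b20⊕b21⊕b22⊕b23⊕b24⊕b25⊕b26⊕b27⊕b28⊕b29⊕b30⊕b31 = 0⊕0⊕0⊕1⊕0⊕1⊕1⊕0⊕1⊕1⊕0⊕1⊕1⊕1⊕1⊕1 = 0
Syndrome (s16...s1) = 00100 → position 4.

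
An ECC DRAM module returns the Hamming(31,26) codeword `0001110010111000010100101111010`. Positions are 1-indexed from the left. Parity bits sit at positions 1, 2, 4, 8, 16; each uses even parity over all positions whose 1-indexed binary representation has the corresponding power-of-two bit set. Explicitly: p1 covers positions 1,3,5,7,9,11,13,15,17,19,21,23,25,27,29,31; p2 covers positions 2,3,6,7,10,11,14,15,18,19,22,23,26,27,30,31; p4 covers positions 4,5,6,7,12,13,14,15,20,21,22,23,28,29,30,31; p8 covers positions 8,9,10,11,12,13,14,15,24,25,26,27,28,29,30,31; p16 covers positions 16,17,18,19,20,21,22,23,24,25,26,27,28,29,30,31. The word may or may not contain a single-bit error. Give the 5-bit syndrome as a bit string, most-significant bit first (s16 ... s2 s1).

s1: b1⊕b3⊕b5⊕b7⊕b9⊕b11⊕b13⊕b15⊕b17⊕b19⊕b21⊕b23⊕b25⊕b27⊕b29⊕b31 = 0⊕0⊕1⊕0⊕1⊕1⊕1⊕0⊕0⊕0⊕0⊕1⊕1⊕1⊕0⊕0 = 1
s2: b2⊕b3⊕b6⊕b7⊕b10⊕b11⊕b14⊕b15⊕b18⊕b19⊕b22⊕b23⊕b26⊕b27⊕b30⊕b31 = 0⊕0⊕1⊕0⊕0⊕1⊕0⊕0⊕1⊕0⊕0⊕1⊕1⊕1⊕1⊕0 = 1
s4: b4⊕b5⊕b6⊕b7⊕b12⊕b13⊕b14⊕b15⊕b20⊕b21⊕b22⊕b23⊕b28⊕b29⊕b30⊕b31 = 1⊕1⊕1⊕0⊕1⊕1⊕0⊕0⊕1⊕0⊕0⊕1⊕1⊕0⊕1⊕0 = 1
s8: b8⊕b9⊕b10⊕b11⊕b12⊕b13⊕b14⊕b15⊕b24⊕b25⊕b26⊕b27⊕b28⊕b29⊕b30⊕b31 = 0⊕1⊕0⊕1⊕1⊕1⊕0⊕0⊕0⊕1⊕1⊕1⊕1⊕0⊕1⊕0 = 1
s16: b16⊕b17⊕b18⊕b19⊕b20⊕b21⊕b22⊕b23⊕b24⊕b25⊕b26⊕b27⊕b28⊕b29⊕b30⊕b31 = 0⊕0⊕1⊕0⊕1⊕0⊕0⊕1⊕0⊕1⊕1⊕1⊕1⊕0⊕1⊕0 = 0
Syndrome (s16...s1) = 01111 → position 15.

01111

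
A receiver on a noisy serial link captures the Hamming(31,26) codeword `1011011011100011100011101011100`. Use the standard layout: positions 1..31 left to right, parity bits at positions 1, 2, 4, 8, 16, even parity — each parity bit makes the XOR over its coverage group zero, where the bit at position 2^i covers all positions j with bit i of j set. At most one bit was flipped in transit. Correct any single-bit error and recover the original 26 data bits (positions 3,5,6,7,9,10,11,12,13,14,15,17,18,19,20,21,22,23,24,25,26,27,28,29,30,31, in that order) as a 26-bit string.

10111110001100010101011100

s1: b1⊕b3⊕b5⊕b7⊕b9⊕b11⊕b13⊕b15⊕b17⊕b19⊕b21⊕b23⊕b25⊕b27⊕b29⊕b31 = 1⊕1⊕0⊕1⊕1⊕1⊕0⊕1⊕1⊕0⊕1⊕1⊕1⊕1⊕1⊕0 = 0
s2: b2⊕b3⊕b6⊕b7⊕b10⊕b11⊕b14⊕b15⊕b18⊕b19⊕b22⊕b23⊕b26⊕b27⊕b30⊕b31 = 0⊕1⊕1⊕1⊕1⊕1⊕0⊕1⊕0⊕0⊕1⊕1⊕0⊕1⊕0⊕0 = 1
s4: b4⊕b5⊕b6⊕b7⊕b12⊕b13⊕b14⊕b15⊕b20⊕b21⊕b22⊕b23⊕b28⊕b29⊕b30⊕b31 = 1⊕0⊕1⊕1⊕0⊕0⊕0⊕1⊕0⊕1⊕1⊕1⊕1⊕1⊕0⊕0 = 1
s8: b8⊕b9⊕b10⊕b11⊕b12⊕b13⊕b14⊕b15⊕b24⊕b25⊕b26⊕b27⊕b28⊕b29⊕b30⊕b31 = 0⊕1⊕1⊕1⊕0⊕0⊕0⊕1⊕0⊕1⊕0⊕1⊕1⊕1⊕0⊕0 = 0
s16: b16⊕b17⊕b18⊕b19⊕b20⊕b21⊕b22⊕b23⊕b24⊕b25⊕b26⊕b27⊕b28⊕b29⊕b30⊕b31 = 1⊕1⊕0⊕0⊕0⊕1⊕1⊕1⊕0⊕1⊕0⊕1⊕1⊕1⊕0⊕0 = 1
Syndrome (s16...s1) = 10110 → position 22.
Flip bit 22: corrected codeword = 1011011011100011100010101011100
Data bits at positions 3,5,6,7,9,10,11,12,13,14,15,17,18,19,20,21,22,23,24,25,26,27,28,29,30,31: 10111110001100010101011100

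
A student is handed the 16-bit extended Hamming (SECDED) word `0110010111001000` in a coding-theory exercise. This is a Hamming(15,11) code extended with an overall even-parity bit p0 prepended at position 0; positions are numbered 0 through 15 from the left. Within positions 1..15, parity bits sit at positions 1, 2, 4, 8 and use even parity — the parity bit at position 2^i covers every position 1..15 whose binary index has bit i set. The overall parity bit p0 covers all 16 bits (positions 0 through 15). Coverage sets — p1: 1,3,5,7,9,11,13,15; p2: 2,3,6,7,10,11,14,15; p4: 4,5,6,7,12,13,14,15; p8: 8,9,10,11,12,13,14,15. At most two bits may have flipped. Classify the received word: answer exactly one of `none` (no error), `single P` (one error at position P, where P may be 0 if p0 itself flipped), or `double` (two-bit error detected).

single 12

s1: b1⊕b3⊕b5⊕b7⊕b9⊕b11⊕b13⊕b15 = 1⊕0⊕1⊕1⊕1⊕0⊕0⊕0 = 0
s2: b2⊕b3⊕b6⊕b7⊕b10⊕b11⊕b14⊕b15 = 1⊕0⊕0⊕1⊕0⊕0⊕0⊕0 = 0
s4: b4⊕b5⊕b6⊕b7⊕b12⊕b13⊕b14⊕b15 = 0⊕1⊕0⊕1⊕1⊕0⊕0⊕0 = 1
s8: b8⊕b9⊕b10⊕b11⊕b12⊕b13⊕b14⊕b15 = 1⊕1⊕0⊕0⊕1⊕0⊕0⊕0 = 1
Syndrome (s8...s1) = 1100 → position 12.
Overall parity (XOR of all 16 bits, including p0): 0⊕1⊕1⊕0⊕0⊕1⊕0⊕1⊕1⊕1⊕0⊕0⊕1⊕0⊕0⊕0 = 1
Overall=1, syndrome position=12 → single-bit error at position 12.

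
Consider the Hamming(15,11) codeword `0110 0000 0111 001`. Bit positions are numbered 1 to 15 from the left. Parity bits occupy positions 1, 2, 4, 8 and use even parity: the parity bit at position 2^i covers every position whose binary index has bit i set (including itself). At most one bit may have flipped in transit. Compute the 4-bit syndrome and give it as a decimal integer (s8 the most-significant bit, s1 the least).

3

s1: b1⊕b3⊕b5⊕b7⊕b9⊕b11⊕b13⊕b15 = 0⊕1⊕0⊕0⊕0⊕1⊕0⊕1 = 1
s2: b2⊕b3⊕b6⊕b7⊕b10⊕b11⊕b14⊕b15 = 1⊕1⊕0⊕0⊕1⊕1⊕0⊕1 = 1
s4: b4⊕b5⊕b6⊕b7⊕b12⊕b13⊕b14⊕b15 = 0⊕0⊕0⊕0⊕1⊕0⊕0⊕1 = 0
s8: b8⊕b9⊕b10⊕b11⊕b12⊕b13⊕b14⊕b15 = 0⊕0⊕1⊕1⊕1⊕0⊕0⊕1 = 0
Syndrome (s8...s1) = 0011 → position 3.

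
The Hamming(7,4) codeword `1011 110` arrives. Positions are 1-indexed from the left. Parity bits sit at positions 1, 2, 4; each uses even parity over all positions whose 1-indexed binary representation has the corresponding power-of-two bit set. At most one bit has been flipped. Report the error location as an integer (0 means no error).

5

s1: b1⊕b3⊕b5⊕b7 = 1⊕1⊕1⊕0 = 1
s2: b2⊕b3⊕b6⊕b7 = 0⊕1⊕1⊕0 = 0
s4: b4⊕b5⊕b6⊕b7 = 1⊕1⊕1⊕0 = 1
Syndrome (s4...s1) = 101 → position 5.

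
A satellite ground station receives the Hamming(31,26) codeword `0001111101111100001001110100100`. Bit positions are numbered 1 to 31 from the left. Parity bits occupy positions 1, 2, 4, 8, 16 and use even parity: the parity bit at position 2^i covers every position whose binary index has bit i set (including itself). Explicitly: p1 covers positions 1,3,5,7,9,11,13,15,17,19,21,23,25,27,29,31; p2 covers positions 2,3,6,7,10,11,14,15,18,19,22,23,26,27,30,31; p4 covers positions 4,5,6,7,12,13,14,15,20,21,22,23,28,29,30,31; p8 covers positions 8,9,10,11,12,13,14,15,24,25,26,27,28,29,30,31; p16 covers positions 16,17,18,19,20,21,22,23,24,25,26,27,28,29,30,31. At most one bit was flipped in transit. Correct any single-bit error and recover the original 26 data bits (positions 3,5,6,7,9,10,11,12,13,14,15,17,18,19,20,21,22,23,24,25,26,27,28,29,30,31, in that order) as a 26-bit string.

s1: b1⊕b3⊕b5⊕b7⊕b9⊕b11⊕b13⊕b15⊕b17⊕b19⊕b21⊕b23⊕b25⊕b27⊕b29⊕b31 = 0⊕0⊕1⊕1⊕0⊕1⊕1⊕0⊕0⊕1⊕0⊕1⊕0⊕0⊕1⊕0 = 1
s2: b2⊕b3⊕b6⊕b7⊕b10⊕b11⊕b14⊕b15⊕b18⊕b19⊕b22⊕b23⊕b26⊕b27⊕b30⊕b31 = 0⊕0⊕1⊕1⊕1⊕1⊕1⊕0⊕0⊕1⊕1⊕1⊕1⊕0⊕0⊕0 = 1
s4: b4⊕b5⊕b6⊕b7⊕b12⊕b13⊕b14⊕b15⊕b20⊕b21⊕b22⊕b23⊕b28⊕b29⊕b30⊕b31 = 1⊕1⊕1⊕1⊕1⊕1⊕1⊕0⊕0⊕0⊕1⊕1⊕0⊕1⊕0⊕0 = 0
s8: b8⊕b9⊕b10⊕b11⊕b12⊕b13⊕b14⊕b15⊕b24⊕b25⊕b26⊕b27⊕b28⊕b29⊕b30⊕b31 = 1⊕0⊕1⊕1⊕1⊕1⊕1⊕0⊕1⊕0⊕1⊕0⊕0⊕1⊕0⊕0 = 1
s16: b16⊕b17⊕b18⊕b19⊕b20⊕b21⊕b22⊕b23⊕b24⊕b25⊕b26⊕b27⊕b28⊕b29⊕b30⊕b31 = 0⊕0⊕0⊕1⊕0⊕0⊕1⊕1⊕1⊕0⊕1⊕0⊕0⊕1⊕0⊕0 = 0
Syndrome (s16...s1) = 01011 → position 11.
Flip bit 11: corrected codeword = 0001111101011100001001110100100
Data bits at positions 3,5,6,7,9,10,11,12,13,14,15,17,18,19,20,21,22,23,24,25,26,27,28,29,30,31: 01110101110001001110100100

01110101110001001110100100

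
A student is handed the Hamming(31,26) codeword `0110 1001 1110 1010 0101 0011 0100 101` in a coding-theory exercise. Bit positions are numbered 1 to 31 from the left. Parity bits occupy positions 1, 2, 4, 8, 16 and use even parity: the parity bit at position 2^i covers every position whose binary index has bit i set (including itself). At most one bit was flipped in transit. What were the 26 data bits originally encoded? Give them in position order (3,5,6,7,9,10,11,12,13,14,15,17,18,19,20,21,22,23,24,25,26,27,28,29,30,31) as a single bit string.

11001110101010100010100101

s1: b1⊕b3⊕b5⊕b7⊕b9⊕b11⊕b13⊕b15⊕b17⊕b19⊕b21⊕b23⊕b25⊕b27⊕b29⊕b31 = 0⊕1⊕1⊕0⊕1⊕1⊕1⊕1⊕0⊕0⊕0⊕1⊕0⊕0⊕1⊕1 = 1
s2: b2⊕b3⊕b6⊕b7⊕b10⊕b11⊕b14⊕b15⊕b18⊕b19⊕b22⊕b23⊕b26⊕b27⊕b30⊕b31 = 1⊕1⊕0⊕0⊕1⊕1⊕0⊕1⊕1⊕0⊕0⊕1⊕1⊕0⊕0⊕1 = 1
s4: b4⊕b5⊕b6⊕b7⊕b12⊕b13⊕b14⊕b15⊕b20⊕b21⊕b22⊕b23⊕b28⊕b29⊕b30⊕b31 = 0⊕1⊕0⊕0⊕0⊕1⊕0⊕1⊕1⊕0⊕0⊕1⊕0⊕1⊕0⊕1 = 1
s8: b8⊕b9⊕b10⊕b11⊕b12⊕b13⊕b14⊕b15⊕b24⊕b25⊕b26⊕b27⊕b28⊕b29⊕b30⊕b31 = 1⊕1⊕1⊕1⊕0⊕1⊕0⊕1⊕1⊕0⊕1⊕0⊕0⊕1⊕0⊕1 = 0
s16: b16⊕b17⊕b18⊕b19⊕b20⊕b21⊕b22⊕b23⊕b24⊕b25⊕b26⊕b27⊕b28⊕b29⊕b30⊕b31 = 0⊕0⊕1⊕0⊕1⊕0⊕0⊕1⊕1⊕0⊕1⊕0⊕0⊕1⊕0⊕1 = 1
Syndrome (s16...s1) = 10111 → position 23.
Flip bit 23: corrected codeword = 0110100111101010010100010100101
Data bits at positions 3,5,6,7,9,10,11,12,13,14,15,17,18,19,20,21,22,23,24,25,26,27,28,29,30,31: 11001110101010100010100101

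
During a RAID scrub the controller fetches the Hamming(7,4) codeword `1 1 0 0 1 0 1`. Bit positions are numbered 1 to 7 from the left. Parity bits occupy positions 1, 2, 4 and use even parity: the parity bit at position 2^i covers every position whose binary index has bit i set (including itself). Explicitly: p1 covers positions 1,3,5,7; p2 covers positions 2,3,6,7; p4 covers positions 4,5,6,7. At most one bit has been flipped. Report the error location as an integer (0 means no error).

1

s1: b1⊕b3⊕b5⊕b7 = 1⊕0⊕1⊕1 = 1
s2: b2⊕b3⊕b6⊕b7 = 1⊕0⊕0⊕1 = 0
s4: b4⊕b5⊕b6⊕b7 = 0⊕1⊕0⊕1 = 0
Syndrome (s4...s1) = 001 → position 1.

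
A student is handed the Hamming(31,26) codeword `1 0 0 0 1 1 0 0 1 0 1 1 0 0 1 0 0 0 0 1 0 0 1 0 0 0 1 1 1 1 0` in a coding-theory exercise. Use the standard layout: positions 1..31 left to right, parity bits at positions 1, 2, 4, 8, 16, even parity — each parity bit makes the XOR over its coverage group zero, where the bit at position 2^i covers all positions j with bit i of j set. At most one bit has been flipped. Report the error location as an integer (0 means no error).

4

s1: b1⊕b3⊕b5⊕b7⊕b9⊕b11⊕b13⊕b15⊕b17⊕b19⊕b21⊕b23⊕b25⊕b27⊕b29⊕b31 = 1⊕0⊕1⊕0⊕1⊕1⊕0⊕1⊕0⊕0⊕0⊕1⊕0⊕1⊕1⊕0 = 0
s2: b2⊕b3⊕b6⊕b7⊕b10⊕b11⊕b14⊕b15⊕b18⊕b19⊕b22⊕b23⊕b26⊕b27⊕b30⊕b31 = 0⊕0⊕1⊕0⊕0⊕1⊕0⊕1⊕0⊕0⊕0⊕1⊕0⊕1⊕1⊕0 = 0
s4: b4⊕b5⊕b6⊕b7⊕b12⊕b13⊕b14⊕b15⊕b20⊕b21⊕b22⊕b23⊕b28⊕b29⊕b30⊕b31 = 0⊕1⊕1⊕0⊕1⊕0⊕0⊕1⊕1⊕0⊕0⊕1⊕1⊕1⊕1⊕0 = 1
s8: b8⊕b9⊕b10⊕b11⊕b12⊕b13⊕b14⊕b15⊕b24⊕b25⊕b26⊕b27⊕b28⊕b29⊕b30⊕b31 = 0⊕1⊕0⊕1⊕1⊕0⊕0⊕1⊕0⊕0⊕0⊕1⊕1⊕1⊕1⊕0 = 0
s16: b16⊕b17⊕b18⊕b19⊕b20⊕b21⊕b22⊕b23⊕b24⊕b25⊕b26⊕b27⊕b28⊕b29⊕b30⊕b31 = 0⊕0⊕0⊕0⊕1⊕0⊕0⊕1⊕0⊕0⊕0⊕1⊕1⊕1⊕1⊕0 = 0
Syndrome (s16...s1) = 00100 → position 4.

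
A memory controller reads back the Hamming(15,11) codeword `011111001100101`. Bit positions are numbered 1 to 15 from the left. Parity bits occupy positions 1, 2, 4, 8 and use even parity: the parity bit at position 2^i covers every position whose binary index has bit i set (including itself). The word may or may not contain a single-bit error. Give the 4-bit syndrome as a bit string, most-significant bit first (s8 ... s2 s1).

s1: b1⊕b3⊕b5⊕b7⊕b9⊕b11⊕b13⊕b15 = 0⊕1⊕1⊕0⊕1⊕0⊕1⊕1 = 1
s2: b2⊕b3⊕b6⊕b7⊕b10⊕b11⊕b14⊕b15 = 1⊕1⊕1⊕0⊕1⊕0⊕0⊕1 = 1
s4: b4⊕b5⊕b6⊕b7⊕b12⊕b13⊕b14⊕b15 = 1⊕1⊕1⊕0⊕0⊕1⊕0⊕1 = 1
s8: b8⊕b9⊕b10⊕b11⊕b12⊕b13⊕b14⊕b15 = 0⊕1⊕1⊕0⊕0⊕1⊕0⊕1 = 0
Syndrome (s8...s1) = 0111 → position 7.

0111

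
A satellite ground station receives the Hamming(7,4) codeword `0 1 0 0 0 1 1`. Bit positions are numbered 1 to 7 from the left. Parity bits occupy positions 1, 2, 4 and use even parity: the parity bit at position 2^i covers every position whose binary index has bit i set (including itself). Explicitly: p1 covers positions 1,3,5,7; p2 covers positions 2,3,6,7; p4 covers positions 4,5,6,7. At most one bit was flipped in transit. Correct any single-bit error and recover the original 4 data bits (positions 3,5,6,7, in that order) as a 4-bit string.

1011

s1: b1⊕b3⊕b5⊕b7 = 0⊕0⊕0⊕1 = 1
s2: b2⊕b3⊕b6⊕b7 = 1⊕0⊕1⊕1 = 1
s4: b4⊕b5⊕b6⊕b7 = 0⊕0⊕1⊕1 = 0
Syndrome (s4...s1) = 011 → position 3.
Flip bit 3: corrected codeword = 0110011
Data bits at positions 3,5,6,7: 1011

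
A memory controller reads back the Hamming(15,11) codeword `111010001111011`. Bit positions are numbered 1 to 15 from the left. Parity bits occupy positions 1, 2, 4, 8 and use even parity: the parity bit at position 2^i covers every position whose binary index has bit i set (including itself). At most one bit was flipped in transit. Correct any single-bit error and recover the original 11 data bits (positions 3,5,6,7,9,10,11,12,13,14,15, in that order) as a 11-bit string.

s1: b1⊕b3⊕b5⊕b7⊕b9⊕b11⊕b13⊕b15 = 1⊕1⊕1⊕0⊕1⊕1⊕0⊕1 = 0
s2: b2⊕b3⊕b6⊕b7⊕b10⊕b11⊕b14⊕b15 = 1⊕1⊕0⊕0⊕1⊕1⊕1⊕1 = 0
s4: b4⊕b5⊕b6⊕b7⊕b12⊕b13⊕b14⊕b15 = 0⊕1⊕0⊕0⊕1⊕0⊕1⊕1 = 0
s8: b8⊕b9⊕b10⊕b11⊕b12⊕b13⊕b14⊕b15 = 0⊕1⊕1⊕1⊕1⊕0⊕1⊕1 = 0
Syndrome (s8...s1) = 0000 → position 0 (no error).
No correction needed.
Data bits at positions 3,5,6,7,9,10,11,12,13,14,15: 11001111011

11001111011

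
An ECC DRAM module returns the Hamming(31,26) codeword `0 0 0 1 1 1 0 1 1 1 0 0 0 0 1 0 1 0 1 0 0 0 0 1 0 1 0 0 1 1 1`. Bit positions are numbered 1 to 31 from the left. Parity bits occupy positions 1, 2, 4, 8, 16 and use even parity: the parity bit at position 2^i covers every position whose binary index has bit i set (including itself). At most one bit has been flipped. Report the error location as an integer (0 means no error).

31

s1: b1⊕b3⊕b5⊕b7⊕b9⊕b11⊕b13⊕b15⊕b17⊕b19⊕b21⊕b23⊕b25⊕b27⊕b29⊕b31 = 0⊕0⊕1⊕0⊕1⊕0⊕0⊕1⊕1⊕1⊕0⊕0⊕0⊕0⊕1⊕1 = 1
s2: b2⊕b3⊕b6⊕b7⊕b10⊕b11⊕b14⊕b15⊕b18⊕b19⊕b22⊕b23⊕b26⊕b27⊕b30⊕b31 = 0⊕0⊕1⊕0⊕1⊕0⊕0⊕1⊕0⊕1⊕0⊕0⊕1⊕0⊕1⊕1 = 1
s4: b4⊕b5⊕b6⊕b7⊕b12⊕b13⊕b14⊕b15⊕b20⊕b21⊕b22⊕b23⊕b28⊕b29⊕b30⊕b31 = 1⊕1⊕1⊕0⊕0⊕0⊕0⊕1⊕0⊕0⊕0⊕0⊕0⊕1⊕1⊕1 = 1
s8: b8⊕b9⊕b10⊕b11⊕b12⊕b13⊕b14⊕b15⊕b24⊕b25⊕b26⊕b27⊕b28⊕b29⊕b30⊕b31 = 1⊕1⊕1⊕0⊕0⊕0⊕0⊕1⊕1⊕0⊕1⊕0⊕0⊕1⊕1⊕1 = 1
s16: b16⊕b17⊕b18⊕b19⊕b20⊕b21⊕b22⊕b23⊕b24⊕b25⊕b26⊕b27⊕b28⊕b29⊕b30⊕b31 = 0⊕1⊕0⊕1⊕0⊕0⊕0⊕0⊕1⊕0⊕1⊕0⊕0⊕1⊕1⊕1 = 1
Syndrome (s16...s1) = 11111 → position 31.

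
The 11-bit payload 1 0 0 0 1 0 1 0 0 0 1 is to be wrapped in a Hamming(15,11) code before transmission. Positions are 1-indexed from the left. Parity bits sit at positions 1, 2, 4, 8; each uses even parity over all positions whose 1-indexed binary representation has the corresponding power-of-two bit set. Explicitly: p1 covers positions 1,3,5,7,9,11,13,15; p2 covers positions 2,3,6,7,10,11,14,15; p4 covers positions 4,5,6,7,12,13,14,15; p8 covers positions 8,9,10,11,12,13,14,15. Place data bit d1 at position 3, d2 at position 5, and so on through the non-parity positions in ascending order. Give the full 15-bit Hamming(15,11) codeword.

Place data bits at non-power-of-two positions: b3=1, b5=0, b6=0, b7=0, b9=1, b10=0, b11=1, b12=0, b13=0, b14=0, b15=1.
p1 = XOR of data positions {3,5,7,9,11,13,15} = 1⊕0⊕0⊕1⊕1⊕0⊕1 = 0
p2 = XOR of data positions {3,6,7,10,11,14,15} = 1⊕0⊕0⊕0⊕1⊕0⊕1 = 1
p4 = XOR of data positions {5,6,7,12,13,14,15} = 0⊕0⊕0⊕0⊕0⊕0⊕1 = 1
p8 = XOR of data positions {9,10,11,12,13,14,15} = 1⊕0⊕1⊕0⊕0⊕0⊕1 = 1
Codeword b1..b15 = 011100011010001

011100011010001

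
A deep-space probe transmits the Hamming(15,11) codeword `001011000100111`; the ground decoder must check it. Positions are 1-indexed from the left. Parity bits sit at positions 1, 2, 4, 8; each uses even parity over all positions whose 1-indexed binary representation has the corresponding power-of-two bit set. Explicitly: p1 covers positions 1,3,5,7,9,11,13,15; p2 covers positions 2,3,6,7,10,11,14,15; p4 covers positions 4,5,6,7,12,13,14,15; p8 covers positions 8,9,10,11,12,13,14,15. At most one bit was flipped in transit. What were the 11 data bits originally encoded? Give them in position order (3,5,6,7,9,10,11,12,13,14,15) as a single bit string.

11000100111

s1: b1⊕b3⊕b5⊕b7⊕b9⊕b11⊕b13⊕b15 = 0⊕1⊕1⊕0⊕0⊕0⊕1⊕1 = 0
s2: b2⊕b3⊕b6⊕b7⊕b10⊕b11⊕b14⊕b15 = 0⊕1⊕1⊕0⊕1⊕0⊕1⊕1 = 1
s4: b4⊕b5⊕b6⊕b7⊕b12⊕b13⊕b14⊕b15 = 0⊕1⊕1⊕0⊕0⊕1⊕1⊕1 = 1
s8: b8⊕b9⊕b10⊕b11⊕b12⊕b13⊕b14⊕b15 = 0⊕0⊕1⊕0⊕0⊕1⊕1⊕1 = 0
Syndrome (s8...s1) = 0110 → position 6.
Flip bit 6: corrected codeword = 001010000100111
Data bits at positions 3,5,6,7,9,10,11,12,13,14,15: 11000100111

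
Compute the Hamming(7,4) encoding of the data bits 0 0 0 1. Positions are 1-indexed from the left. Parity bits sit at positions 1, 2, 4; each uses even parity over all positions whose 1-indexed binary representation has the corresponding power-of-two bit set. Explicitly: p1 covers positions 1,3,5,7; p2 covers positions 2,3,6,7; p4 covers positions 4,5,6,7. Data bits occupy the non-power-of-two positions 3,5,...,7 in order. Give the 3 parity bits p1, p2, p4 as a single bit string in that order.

111

Place data bits at non-power-of-two positions: b3=0, b5=0, b6=0, b7=1.
p1 = XOR of data positions {3,5,7} = 0⊕0⊕1 = 1
p2 = XOR of data positions {3,6,7} = 0⊕0⊕1 = 1
p4 = XOR of data positions {5,6,7} = 0⊕0⊕1 = 1
Parity bits p1,p2,p4 = 111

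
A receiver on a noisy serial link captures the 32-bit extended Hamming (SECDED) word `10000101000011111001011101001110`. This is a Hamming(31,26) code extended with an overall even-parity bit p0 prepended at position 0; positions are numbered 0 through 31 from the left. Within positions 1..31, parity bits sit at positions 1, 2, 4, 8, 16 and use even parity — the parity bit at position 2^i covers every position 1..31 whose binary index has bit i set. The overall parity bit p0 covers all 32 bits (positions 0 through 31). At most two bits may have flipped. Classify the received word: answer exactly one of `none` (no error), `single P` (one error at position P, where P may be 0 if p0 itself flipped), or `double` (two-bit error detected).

double

s1: b1⊕b3⊕b5⊕b7⊕b9⊕b11⊕b13⊕b15⊕b17⊕b19⊕b21⊕b23⊕b25⊕b27⊕b29⊕b31 = 0⊕0⊕1⊕1⊕0⊕0⊕1⊕1⊕0⊕1⊕1⊕1⊕1⊕0⊕1⊕0 = 1
s2: b2⊕b3⊕b6⊕b7⊕b10⊕b11⊕b14⊕b15⊕b18⊕b19⊕b22⊕b23⊕b26⊕b27⊕b30⊕b31 = 0⊕0⊕0⊕1⊕0⊕0⊕1⊕1⊕0⊕1⊕1⊕1⊕0⊕0⊕1⊕0 = 1
s4: b4⊕b5⊕b6⊕b7⊕b12⊕b13⊕b14⊕b15⊕b20⊕b21⊕b22⊕b23⊕b28⊕b29⊕b30⊕b31 = 0⊕1⊕0⊕1⊕1⊕1⊕1⊕1⊕0⊕1⊕1⊕1⊕1⊕1⊕1⊕0 = 0
s8: b8⊕b9⊕b10⊕b11⊕b12⊕b13⊕b14⊕b15⊕b24⊕b25⊕b26⊕b27⊕b28⊕b29⊕b30⊕b31 = 0⊕0⊕0⊕0⊕1⊕1⊕1⊕1⊕0⊕1⊕0⊕0⊕1⊕1⊕1⊕0 = 0
s16: b16⊕b17⊕b18⊕b19⊕b20⊕b21⊕b22⊕b23⊕b24⊕b25⊕b26⊕b27⊕b28⊕b29⊕b30⊕b31 = 1⊕0⊕0⊕1⊕0⊕1⊕1⊕1⊕0⊕1⊕0⊕0⊕1⊕1⊕1⊕0 = 1
Syndrome (s16...s1) = 10011 → position 19.
Overall parity (XOR of all 32 bits, including p0): 1⊕0⊕0⊕0⊕0⊕1⊕0⊕1⊕0⊕0⊕0⊕0⊕1⊕1⊕1⊕1⊕1⊕0⊕0⊕1⊕0⊕1⊕1⊕1⊕0⊕1⊕0⊕0⊕1⊕1⊕1⊕0 = 0
Overall=0, syndrome position=19 → double-bit error detected (uncorrectable).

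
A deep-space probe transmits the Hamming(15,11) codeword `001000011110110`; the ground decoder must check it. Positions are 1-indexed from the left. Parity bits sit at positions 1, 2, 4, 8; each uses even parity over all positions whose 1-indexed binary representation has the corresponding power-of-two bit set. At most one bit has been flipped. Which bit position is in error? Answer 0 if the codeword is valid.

0

s1: b1⊕b3⊕b5⊕b7⊕b9⊕b11⊕b13⊕b15 = 0⊕1⊕0⊕0⊕1⊕1⊕1⊕0 = 0
s2: b2⊕b3⊕b6⊕b7⊕b10⊕b11⊕b14⊕b15 = 0⊕1⊕0⊕0⊕1⊕1⊕1⊕0 = 0
s4: b4⊕b5⊕b6⊕b7⊕b12⊕b13⊕b14⊕b15 = 0⊕0⊕0⊕0⊕0⊕1⊕1⊕0 = 0
s8: b8⊕b9⊕b10⊕b11⊕b12⊕b13⊕b14⊕b15 = 1⊕1⊕1⊕1⊕0⊕1⊕1⊕0 = 0
Syndrome (s8...s1) = 0000 → position 0 (no error).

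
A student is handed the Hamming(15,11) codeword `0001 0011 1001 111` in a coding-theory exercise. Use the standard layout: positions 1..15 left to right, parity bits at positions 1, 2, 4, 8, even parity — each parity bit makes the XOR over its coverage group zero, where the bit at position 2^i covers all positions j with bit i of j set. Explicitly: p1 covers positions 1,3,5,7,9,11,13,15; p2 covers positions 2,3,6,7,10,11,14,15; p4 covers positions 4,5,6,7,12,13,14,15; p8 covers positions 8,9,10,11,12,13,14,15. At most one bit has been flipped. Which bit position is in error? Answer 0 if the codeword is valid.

2

s1: b1⊕b3⊕b5⊕b7⊕b9⊕b11⊕b13⊕b15 = 0⊕0⊕0⊕1⊕1⊕0⊕1⊕1 = 0
s2: b2⊕b3⊕b6⊕b7⊕b10⊕b11⊕b14⊕b15 = 0⊕0⊕0⊕1⊕0⊕0⊕1⊕1 = 1
s4: b4⊕b5⊕b6⊕b7⊕b12⊕b13⊕b14⊕b15 = 1⊕0⊕0⊕1⊕1⊕1⊕1⊕1 = 0
s8: b8⊕b9⊕b10⊕b11⊕b12⊕b13⊕b14⊕b15 = 1⊕1⊕0⊕0⊕1⊕1⊕1⊕1 = 0
Syndrome (s8...s1) = 0010 → position 2.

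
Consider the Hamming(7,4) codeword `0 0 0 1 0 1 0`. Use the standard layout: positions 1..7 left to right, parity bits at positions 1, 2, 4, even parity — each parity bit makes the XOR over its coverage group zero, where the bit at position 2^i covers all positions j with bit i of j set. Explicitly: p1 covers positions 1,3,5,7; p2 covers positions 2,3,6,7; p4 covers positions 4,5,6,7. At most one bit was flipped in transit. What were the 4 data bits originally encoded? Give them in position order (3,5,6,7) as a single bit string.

s1: b1⊕b3⊕b5⊕b7 = 0⊕0⊕0⊕0 = 0
s2: b2⊕b3⊕b6⊕b7 = 0⊕0⊕1⊕0 = 1
s4: b4⊕b5⊕b6⊕b7 = 1⊕0⊕1⊕0 = 0
Syndrome (s4...s1) = 010 → position 2.
Flip bit 2: corrected codeword = 0101010
Data bits at positions 3,5,6,7: 0010

0010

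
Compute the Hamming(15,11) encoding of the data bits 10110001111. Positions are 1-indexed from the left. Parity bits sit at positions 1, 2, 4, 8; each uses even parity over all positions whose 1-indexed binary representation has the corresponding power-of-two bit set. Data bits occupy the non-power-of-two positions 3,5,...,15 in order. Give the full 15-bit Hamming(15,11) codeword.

Place data bits at non-power-of-two positions: b3=1, b5=0, b6=1, b7=1, b9=0, b10=0, b11=0, b12=1, b13=1, b14=1, b15=1.
p1 = XOR of data positions {3,5,7,9,11,13,15} = 1⊕0⊕1⊕0⊕0⊕1⊕1 = 0
p2 = XOR of data positions {3,6,7,10,11,14,15} = 1⊕1⊕1⊕0⊕0⊕1⊕1 = 1
p4 = XOR of data positions {5,6,7,12,13,14,15} = 0⊕1⊕1⊕1⊕1⊕1⊕1 = 0
p8 = XOR of data positions {9,10,11,12,13,14,15} = 0⊕0⊕0⊕1⊕1⊕1⊕1 = 0
Codeword b1..b15 = 011001100001111

011001100001111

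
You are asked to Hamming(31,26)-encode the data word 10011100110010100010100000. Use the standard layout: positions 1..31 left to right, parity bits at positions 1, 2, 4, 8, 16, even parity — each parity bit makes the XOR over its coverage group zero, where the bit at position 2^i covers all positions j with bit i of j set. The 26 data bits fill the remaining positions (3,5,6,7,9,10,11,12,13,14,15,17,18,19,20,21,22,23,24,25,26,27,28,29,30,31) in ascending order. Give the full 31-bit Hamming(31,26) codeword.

0010001011001100010100010100000

Place data bits at non-power-of-two positions: b3=1, b5=0, b6=0, b7=1, b9=1, b10=1, b11=0, b12=0, b13=1, b14=1, b15=0, b17=0, b18=1, b19=0, b20=1, b21=0, b22=0, b23=0, b24=1, b25=0, b26=1, b27=0, b28=0, b29=0, b30=0, b31=0.
p1 = XOR of data positions {3,5,7,9,11,13,15,17,19,21,23,25,27,29,31} = 1⊕0⊕1⊕1⊕0⊕1⊕0⊕0⊕0⊕0⊕0⊕0⊕0⊕0⊕0 = 0
p2 = XOR of data positions {3,6,7,10,11,14,15,18,19,22,23,26,27,30,31} = 1⊕0⊕1⊕1⊕0⊕1⊕0⊕1⊕0⊕0⊕0⊕1⊕0⊕0⊕0 = 0
p4 = XOR of data positions {5,6,7,12,13,14,15,20,21,22,23,28,29,30,31} = 0⊕0⊕1⊕0⊕1⊕1⊕0⊕1⊕0⊕0⊕0⊕0⊕0⊕0⊕0 = 0
p8 = XOR of data positions {9,10,11,12,13,14,15,24,25,26,27,28,29,30,31} = 1⊕1⊕0⊕0⊕1⊕1⊕0⊕1⊕0⊕1⊕0⊕0⊕0⊕0⊕0 = 0
p16 = XOR of data positions {17,18,19,20,21,22,23,24,25,26,27,28,29,30,31} = 0⊕1⊕0⊕1⊕0⊕0⊕0⊕1⊕0⊕1⊕0⊕0⊕0⊕0⊕0 = 0
Codeword b1..b31 = 0010001011001100010100010100000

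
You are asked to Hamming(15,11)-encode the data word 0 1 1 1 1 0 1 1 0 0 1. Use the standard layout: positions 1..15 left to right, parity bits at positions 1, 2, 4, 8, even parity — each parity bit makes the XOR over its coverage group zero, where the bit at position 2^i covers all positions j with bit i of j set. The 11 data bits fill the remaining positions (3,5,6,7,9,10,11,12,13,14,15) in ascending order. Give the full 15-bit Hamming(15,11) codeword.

Place data bits at non-power-of-two positions: b3=0, b5=1, b6=1, b7=1, b9=1, b10=0, b11=1, b12=1, b13=0, b14=0, b15=1.
p1 = XOR of data positions {3,5,7,9,11,13,15} = 0⊕1⊕1⊕1⊕1⊕0⊕1 = 1
p2 = XOR of data positions {3,6,7,10,11,14,15} = 0⊕1⊕1⊕0⊕1⊕0⊕1 = 0
p4 = XOR of data positions {5,6,7,12,13,14,15} = 1⊕1⊕1⊕1⊕0⊕0⊕1 = 1
p8 = XOR of data positions {9,10,11,12,13,14,15} = 1⊕0⊕1⊕1⊕0⊕0⊕1 = 0
Codeword b1..b15 = 100111101011001

100111101011001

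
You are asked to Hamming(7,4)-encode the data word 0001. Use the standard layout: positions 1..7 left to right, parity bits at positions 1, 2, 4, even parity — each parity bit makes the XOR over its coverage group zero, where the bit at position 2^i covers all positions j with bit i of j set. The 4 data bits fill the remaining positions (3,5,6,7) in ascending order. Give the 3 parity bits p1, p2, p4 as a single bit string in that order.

Place data bits at non-power-of-two positions: b3=0, b5=0, b6=0, b7=1.
p1 = XOR of data positions {3,5,7} = 0⊕0⊕1 = 1
p2 = XOR of data positions {3,6,7} = 0⊕0⊕1 = 1
p4 = XOR of data positions {5,6,7} = 0⊕0⊕1 = 1
Parity bits p1,p2,p4 = 111

111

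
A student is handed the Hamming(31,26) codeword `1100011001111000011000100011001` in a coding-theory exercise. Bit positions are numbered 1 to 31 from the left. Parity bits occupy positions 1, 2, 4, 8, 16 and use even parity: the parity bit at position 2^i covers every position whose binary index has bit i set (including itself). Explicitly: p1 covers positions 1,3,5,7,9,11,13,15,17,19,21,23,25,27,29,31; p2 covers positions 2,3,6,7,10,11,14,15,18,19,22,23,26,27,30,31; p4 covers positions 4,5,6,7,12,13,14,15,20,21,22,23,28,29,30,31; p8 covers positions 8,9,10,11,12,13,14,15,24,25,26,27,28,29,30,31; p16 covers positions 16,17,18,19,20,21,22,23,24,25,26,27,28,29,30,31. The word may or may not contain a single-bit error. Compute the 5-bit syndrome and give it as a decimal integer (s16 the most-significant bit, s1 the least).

s1: b1⊕b3⊕b5⊕b7⊕b9⊕b11⊕b13⊕b15⊕b17⊕b19⊕b21⊕b23⊕b25⊕b27⊕b29⊕b31 = 1⊕0⊕0⊕1⊕0⊕1⊕1⊕0⊕0⊕1⊕0⊕1⊕0⊕1⊕0⊕1 = 0
s2: b2⊕b3⊕b6⊕b7⊕b10⊕b11⊕b14⊕b15⊕b18⊕b19⊕b22⊕b23⊕b26⊕b27⊕b30⊕b31 = 1⊕0⊕1⊕1⊕1⊕1⊕0⊕0⊕1⊕1⊕0⊕1⊕0⊕1⊕0⊕1 = 0
s4: b4⊕b5⊕b6⊕b7⊕b12⊕b13⊕b14⊕b15⊕b20⊕b21⊕b22⊕b23⊕b28⊕b29⊕b30⊕b31 = 0⊕0⊕1⊕1⊕1⊕1⊕0⊕0⊕0⊕0⊕0⊕1⊕1⊕0⊕0⊕1 = 1
s8: b8⊕b9⊕b10⊕b11⊕b12⊕b13⊕b14⊕b15⊕b24⊕b25⊕b26⊕b27⊕b28⊕b29⊕b30⊕b31 = 0⊕0⊕1⊕1⊕1⊕1⊕0⊕0⊕0⊕0⊕0⊕1⊕1⊕0⊕0⊕1 = 1
s16: b16⊕b17⊕b18⊕b19⊕b20⊕b21⊕b22⊕b23⊕b24⊕b25⊕b26⊕b27⊕b28⊕b29⊕b30⊕b31 = 0⊕0⊕1⊕1⊕0⊕0⊕0⊕1⊕0⊕0⊕0⊕1⊕1⊕0⊕0⊕1 = 0
Syndrome (s16...s1) = 01100 → position 12.

12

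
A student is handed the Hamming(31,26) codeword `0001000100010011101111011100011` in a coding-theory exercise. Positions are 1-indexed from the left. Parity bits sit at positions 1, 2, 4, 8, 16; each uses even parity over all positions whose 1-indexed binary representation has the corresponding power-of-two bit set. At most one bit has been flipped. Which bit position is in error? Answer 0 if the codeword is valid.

16

s1: b1⊕b3⊕b5⊕b7⊕b9⊕b11⊕b13⊕b15⊕b17⊕b19⊕b21⊕b23⊕b25⊕b27⊕b29⊕b31 = 0⊕0⊕0⊕0⊕0⊕0⊕0⊕1⊕1⊕1⊕1⊕0⊕1⊕0⊕0⊕1 = 0
s2: b2⊕b3⊕b6⊕b7⊕b10⊕b11⊕b14⊕b15⊕b18⊕b19⊕b22⊕b23⊕b26⊕b27⊕b30⊕b31 = 0⊕0⊕0⊕0⊕0⊕0⊕0⊕1⊕0⊕1⊕1⊕0⊕1⊕0⊕1⊕1 = 0
s4: b4⊕b5⊕b6⊕b7⊕b12⊕b13⊕b14⊕b15⊕b20⊕b21⊕b22⊕b23⊕b28⊕b29⊕b30⊕b31 = 1⊕0⊕0⊕0⊕1⊕0⊕0⊕1⊕1⊕1⊕1⊕0⊕0⊕0⊕1⊕1 = 0
s8: b8⊕b9⊕b10⊕b11⊕b12⊕b13⊕b14⊕b15⊕b24⊕b25⊕b26⊕b27⊕b28⊕b29⊕b30⊕b31 = 1⊕0⊕0⊕0⊕1⊕0⊕0⊕1⊕1⊕1⊕1⊕0⊕0⊕0⊕1⊕1 = 0
s16: b16⊕b17⊕b18⊕b19⊕b20⊕b21⊕b22⊕b23⊕b24⊕b25⊕b26⊕b27⊕b28⊕b29⊕b30⊕b31 = 1⊕1⊕0⊕1⊕1⊕1⊕1⊕0⊕1⊕1⊕1⊕0⊕0⊕0⊕1⊕1 = 1
Syndrome (s16...s1) = 10000 → position 16.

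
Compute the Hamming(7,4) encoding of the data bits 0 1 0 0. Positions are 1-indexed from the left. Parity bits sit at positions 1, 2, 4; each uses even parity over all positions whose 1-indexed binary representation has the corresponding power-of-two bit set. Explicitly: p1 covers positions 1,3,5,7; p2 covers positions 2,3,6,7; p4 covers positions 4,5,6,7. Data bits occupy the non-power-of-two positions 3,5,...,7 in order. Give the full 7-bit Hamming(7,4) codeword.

1001100

Place data bits at non-power-of-two positions: b3=0, b5=1, b6=0, b7=0.
p1 = XOR of data positions {3,5,7} = 0⊕1⊕0 = 1
p2 = XOR of data positions {3,6,7} = 0⊕0⊕0 = 0
p4 = XOR of data positions {5,6,7} = 1⊕0⊕0 = 1
Codeword b1..b7 = 1001100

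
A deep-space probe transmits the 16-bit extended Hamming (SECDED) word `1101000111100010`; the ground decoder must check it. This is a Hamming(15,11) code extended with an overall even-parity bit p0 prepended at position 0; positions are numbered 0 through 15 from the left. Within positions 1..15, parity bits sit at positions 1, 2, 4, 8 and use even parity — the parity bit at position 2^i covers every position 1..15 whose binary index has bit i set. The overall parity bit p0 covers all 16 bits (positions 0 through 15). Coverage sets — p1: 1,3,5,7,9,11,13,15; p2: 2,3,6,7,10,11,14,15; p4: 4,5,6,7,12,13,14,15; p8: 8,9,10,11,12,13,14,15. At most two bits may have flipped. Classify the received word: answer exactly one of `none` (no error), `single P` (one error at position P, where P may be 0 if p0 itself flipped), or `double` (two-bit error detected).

none

s1: b1⊕b3⊕b5⊕b7⊕b9⊕b11⊕b13⊕b15 = 1⊕1⊕0⊕1⊕1⊕0⊕0⊕0 = 0
s2: b2⊕b3⊕b6⊕b7⊕b10⊕b11⊕b14⊕b15 = 0⊕1⊕0⊕1⊕1⊕0⊕1⊕0 = 0
s4: b4⊕b5⊕b6⊕b7⊕b12⊕b13⊕b14⊕b15 = 0⊕0⊕0⊕1⊕0⊕0⊕1⊕0 = 0
s8: b8⊕b9⊕b10⊕b11⊕b12⊕b13⊕b14⊕b15 = 1⊕1⊕1⊕0⊕0⊕0⊕1⊕0 = 0
Syndrome (s8...s1) = 0000 → position 0 (no error).
Overall parity (XOR of all 16 bits, including p0): 1⊕1⊕0⊕1⊕0⊕0⊕0⊕1⊕1⊕1⊕1⊕0⊕0⊕0⊕1⊕0 = 0
Overall=0, syndrome position=0 → no error.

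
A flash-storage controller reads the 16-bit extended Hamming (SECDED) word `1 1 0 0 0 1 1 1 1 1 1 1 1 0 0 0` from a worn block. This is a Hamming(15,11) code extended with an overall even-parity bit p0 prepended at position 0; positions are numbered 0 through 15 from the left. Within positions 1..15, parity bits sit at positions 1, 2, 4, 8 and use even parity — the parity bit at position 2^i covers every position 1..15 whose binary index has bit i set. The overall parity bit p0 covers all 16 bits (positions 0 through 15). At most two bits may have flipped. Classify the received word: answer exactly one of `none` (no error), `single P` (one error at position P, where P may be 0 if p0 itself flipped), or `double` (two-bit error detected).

s1: b1⊕b3⊕b5⊕b7⊕b9⊕b11⊕b13⊕b15 = 1⊕0⊕1⊕1⊕1⊕1⊕0⊕0 = 1
s2: b2⊕b3⊕b6⊕b7⊕b10⊕b11⊕b14⊕b15 = 0⊕0⊕1⊕1⊕1⊕1⊕0⊕0 = 0
s4: b4⊕b5⊕b6⊕b7⊕b12⊕b13⊕b14⊕b15 = 0⊕1⊕1⊕1⊕1⊕0⊕0⊕0 = 0
s8: b8⊕b9⊕b10⊕b11⊕b12⊕b13⊕b14⊕b15 = 1⊕1⊕1⊕1⊕1⊕0⊕0⊕0 = 1
Syndrome (s8...s1) = 1001 → position 9.
Overall parity (XOR of all 16 bits, including p0): 1⊕1⊕0⊕0⊕0⊕1⊕1⊕1⊕1⊕1⊕1⊕1⊕1⊕0⊕0⊕0 = 0
Overall=0, syndrome position=9 → double-bit error detected (uncorrectable).

double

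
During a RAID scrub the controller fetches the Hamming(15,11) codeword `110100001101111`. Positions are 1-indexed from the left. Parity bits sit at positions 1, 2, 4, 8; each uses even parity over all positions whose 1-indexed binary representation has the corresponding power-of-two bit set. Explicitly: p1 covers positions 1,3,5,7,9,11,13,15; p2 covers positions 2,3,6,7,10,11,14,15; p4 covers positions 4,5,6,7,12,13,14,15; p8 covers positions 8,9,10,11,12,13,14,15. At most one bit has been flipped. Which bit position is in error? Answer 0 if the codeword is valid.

4

s1: b1⊕b3⊕b5⊕b7⊕b9⊕b11⊕b13⊕b15 = 1⊕0⊕0⊕0⊕1⊕0⊕1⊕1 = 0
s2: b2⊕b3⊕b6⊕b7⊕b10⊕b11⊕b14⊕b15 = 1⊕0⊕0⊕0⊕1⊕0⊕1⊕1 = 0
s4: b4⊕b5⊕b6⊕b7⊕b12⊕b13⊕b14⊕b15 = 1⊕0⊕0⊕0⊕1⊕1⊕1⊕1 = 1
s8: b8⊕b9⊕b10⊕b11⊕b12⊕b13⊕b14⊕b15 = 0⊕1⊕1⊕0⊕1⊕1⊕1⊕1 = 0
Syndrome (s8...s1) = 0100 → position 4.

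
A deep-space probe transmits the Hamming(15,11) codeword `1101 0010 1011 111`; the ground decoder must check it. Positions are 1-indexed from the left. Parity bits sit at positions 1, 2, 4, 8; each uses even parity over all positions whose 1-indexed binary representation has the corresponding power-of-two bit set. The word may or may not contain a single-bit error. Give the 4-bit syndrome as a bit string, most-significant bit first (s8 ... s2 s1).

0010

s1: b1⊕b3⊕b5⊕b7⊕b9⊕b11⊕b13⊕b15 = 1⊕0⊕0⊕1⊕1⊕1⊕1⊕1 = 0
s2: b2⊕b3⊕b6⊕b7⊕b10⊕b11⊕b14⊕b15 = 1⊕0⊕0⊕1⊕0⊕1⊕1⊕1 = 1
s4: b4⊕b5⊕b6⊕b7⊕b12⊕b13⊕b14⊕b15 = 1⊕0⊕0⊕1⊕1⊕1⊕1⊕1 = 0
s8: b8⊕b9⊕b10⊕b11⊕b12⊕b13⊕b14⊕b15 = 0⊕1⊕0⊕1⊕1⊕1⊕1⊕1 = 0
Syndrome (s8...s1) = 0010 → position 2.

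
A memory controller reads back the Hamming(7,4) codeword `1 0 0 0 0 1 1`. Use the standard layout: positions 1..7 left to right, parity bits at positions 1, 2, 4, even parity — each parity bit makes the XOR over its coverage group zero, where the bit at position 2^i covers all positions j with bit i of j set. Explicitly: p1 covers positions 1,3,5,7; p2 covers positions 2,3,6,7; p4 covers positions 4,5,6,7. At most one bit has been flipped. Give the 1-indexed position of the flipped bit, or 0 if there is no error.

0

s1: b1⊕b3⊕b5⊕b7 = 1⊕0⊕0⊕1 = 0
s2: b2⊕b3⊕b6⊕b7 = 0⊕0⊕1⊕1 = 0
s4: b4⊕b5⊕b6⊕b7 = 0⊕0⊕1⊕1 = 0
Syndrome (s4...s1) = 000 → position 0 (no error).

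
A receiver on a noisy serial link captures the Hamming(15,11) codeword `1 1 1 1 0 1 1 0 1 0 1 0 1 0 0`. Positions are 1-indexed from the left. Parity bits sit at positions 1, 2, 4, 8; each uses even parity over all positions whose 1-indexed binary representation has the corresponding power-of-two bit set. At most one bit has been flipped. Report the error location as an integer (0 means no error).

10

s1: b1⊕b3⊕b5⊕b7⊕b9⊕b11⊕b13⊕b15 = 1⊕1⊕0⊕1⊕1⊕1⊕1⊕0 = 0
s2: b2⊕b3⊕b6⊕b7⊕b10⊕b11⊕b14⊕b15 = 1⊕1⊕1⊕1⊕0⊕1⊕0⊕0 = 1
s4: b4⊕b5⊕b6⊕b7⊕b12⊕b13⊕b14⊕b15 = 1⊕0⊕1⊕1⊕0⊕1⊕0⊕0 = 0
s8: b8⊕b9⊕b10⊕b11⊕b12⊕b13⊕b14⊕b15 = 0⊕1⊕0⊕1⊕0⊕1⊕0⊕0 = 1
Syndrome (s8...s1) = 1010 → position 10.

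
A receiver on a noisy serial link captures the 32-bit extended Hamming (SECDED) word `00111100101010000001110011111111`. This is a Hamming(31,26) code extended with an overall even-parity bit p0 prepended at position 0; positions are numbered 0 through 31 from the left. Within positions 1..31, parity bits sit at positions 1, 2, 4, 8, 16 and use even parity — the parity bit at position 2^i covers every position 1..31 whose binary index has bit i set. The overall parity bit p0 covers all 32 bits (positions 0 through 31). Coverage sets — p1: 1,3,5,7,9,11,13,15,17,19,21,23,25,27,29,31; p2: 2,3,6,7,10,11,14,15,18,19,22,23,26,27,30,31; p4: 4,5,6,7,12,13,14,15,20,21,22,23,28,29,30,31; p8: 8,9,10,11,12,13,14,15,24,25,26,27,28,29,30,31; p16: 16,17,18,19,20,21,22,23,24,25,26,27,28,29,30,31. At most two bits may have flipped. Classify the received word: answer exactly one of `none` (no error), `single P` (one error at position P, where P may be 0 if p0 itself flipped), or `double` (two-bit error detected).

double

s1: b1⊕b3⊕b5⊕b7⊕b9⊕b11⊕b13⊕b15⊕b17⊕b19⊕b21⊕b23⊕b25⊕b27⊕b29⊕b31 = 0⊕1⊕1⊕0⊕0⊕0⊕0⊕0⊕0⊕1⊕1⊕0⊕1⊕1⊕1⊕1 = 0
s2: b2⊕b3⊕b6⊕b7⊕b10⊕b11⊕b14⊕b15⊕b18⊕b19⊕b22⊕b23⊕b26⊕b27⊕b30⊕b31 = 1⊕1⊕0⊕0⊕1⊕0⊕0⊕0⊕0⊕1⊕0⊕0⊕1⊕1⊕1⊕1 = 0
s4: b4⊕b5⊕b6⊕b7⊕b12⊕b13⊕b14⊕b15⊕b20⊕b21⊕b22⊕b23⊕b28⊕b29⊕b30⊕b31 = 1⊕1⊕0⊕0⊕1⊕0⊕0⊕0⊕1⊕1⊕0⊕0⊕1⊕1⊕1⊕1 = 1
s8: b8⊕b9⊕b10⊕b11⊕b12⊕b13⊕b14⊕b15⊕b24⊕b25⊕b26⊕b27⊕b28⊕b29⊕b30⊕b31 = 1⊕0⊕1⊕0⊕1⊕0⊕0⊕0⊕1⊕1⊕1⊕1⊕1⊕1⊕1⊕1 = 1
s16: b16⊕b17⊕b18⊕b19⊕b20⊕b21⊕b22⊕b23⊕b24⊕b25⊕b26⊕b27⊕b28⊕b29⊕b30⊕b31 = 0⊕0⊕0⊕1⊕1⊕1⊕0⊕0⊕1⊕1⊕1⊕1⊕1⊕1⊕1⊕1 = 1
Syndrome (s16...s1) = 11100 → position 28.
Overall parity (XOR of all 32 bits, including p0): 0⊕0⊕1⊕1⊕1⊕1⊕0⊕0⊕1⊕0⊕1⊕0⊕1⊕0⊕0⊕0⊕0⊕0⊕0⊕1⊕1⊕1⊕0⊕0⊕1⊕1⊕1⊕1⊕1⊕1⊕1⊕1 = 0
Overall=0, syndrome position=28 → double-bit error detected (uncorrectable).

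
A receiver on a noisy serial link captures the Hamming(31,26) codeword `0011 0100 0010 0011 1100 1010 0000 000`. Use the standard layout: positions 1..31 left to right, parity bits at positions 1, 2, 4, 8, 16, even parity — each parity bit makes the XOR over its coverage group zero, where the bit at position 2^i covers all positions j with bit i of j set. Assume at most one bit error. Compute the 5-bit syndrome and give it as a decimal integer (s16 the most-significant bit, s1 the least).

20

s1: b1⊕b3⊕b5⊕b7⊕b9⊕b11⊕b13⊕b15⊕b17⊕b19⊕b21⊕b23⊕b25⊕b27⊕b29⊕b31 = 0⊕1⊕0⊕0⊕0⊕1⊕0⊕1⊕1⊕0⊕1⊕1⊕0⊕0⊕0⊕0 = 0
s2: b2⊕b3⊕b6⊕b7⊕b10⊕b11⊕b14⊕b15⊕b18⊕b19⊕b22⊕b23⊕b26⊕b27⊕b30⊕b31 = 0⊕1⊕1⊕0⊕0⊕1⊕0⊕1⊕1⊕0⊕0⊕1⊕0⊕0⊕0⊕0 = 0
s4: b4⊕b5⊕b6⊕b7⊕b12⊕b13⊕b14⊕b15⊕b20⊕b21⊕b22⊕b23⊕b28⊕b29⊕b30⊕b31 = 1⊕0⊕1⊕0⊕0⊕0⊕0⊕1⊕0⊕1⊕0⊕1⊕0⊕0⊕0⊕0 = 1
s8: b8⊕b9⊕b10⊕b11⊕b12⊕b13⊕b14⊕b15⊕b24⊕b25⊕b26⊕b27⊕b28⊕b29⊕b30⊕b31 = 0⊕0⊕0⊕1⊕0⊕0⊕0⊕1⊕0⊕0⊕0⊕0⊕0⊕0⊕0⊕0 = 0
s16: b16⊕b17⊕b18⊕b19⊕b20⊕b21⊕b22⊕b23⊕b24⊕b25⊕b26⊕b27⊕b28⊕b29⊕b30⊕b31 = 1⊕1⊕1⊕0⊕0⊕1⊕0⊕1⊕0⊕0⊕0⊕0⊕0⊕0⊕0⊕0 = 1
Syndrome (s16...s1) = 10100 → position 20.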